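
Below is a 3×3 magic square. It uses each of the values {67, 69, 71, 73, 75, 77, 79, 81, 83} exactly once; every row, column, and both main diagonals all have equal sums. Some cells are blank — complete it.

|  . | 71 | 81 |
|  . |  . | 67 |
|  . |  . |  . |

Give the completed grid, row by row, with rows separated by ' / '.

The 9 entries sum to 675, so each line sums to 675/3 = 225.
Using row 1: 71 + 81 + ? → (1,1) = 225 − 152 = 73.
Column 3: 81 + 67 + ? = 225, so (3,3) = 77.
The remaining cell in main diagonal is (2,2) = 225 − 150 = 75.
The remaining cell in anti-diagonal is (3,1) = 225 − 156 = 69.
From row 2, 225 − (75 + 67) gives (2,1) = 83.
Row 3: 69 + 77 + ? = 225, so (3,2) = 79.

73 71 81 / 83 75 67 / 69 79 77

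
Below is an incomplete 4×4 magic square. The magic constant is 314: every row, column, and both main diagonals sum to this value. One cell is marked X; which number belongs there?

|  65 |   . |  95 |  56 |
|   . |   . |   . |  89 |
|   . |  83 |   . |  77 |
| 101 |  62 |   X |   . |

59

From row 1, 314 − (65 + 95 + 56) gives (1,2) = 98.
From column 2, 314 − (98 + 83 + 62) gives (2,2) = 71.
Using column 4: 56 + 89 + 77 + ? → (4,4) = 314 − 222 = 92.
Main diagonal needs 314; the known cells sum to 228, so (3,3) = 86.
Anti-diagonal must total 314; the given cells sum to 240, so (2,3) = 74.
From row 2, 314 − (71 + 74 + 89) gives (2,1) = 80.
Using row 3: 83 + 86 + 77 + ? → (3,1) = 314 − 246 = 68.
Row 4 must total 314; the given cells sum to 255, so (4,3) = 59.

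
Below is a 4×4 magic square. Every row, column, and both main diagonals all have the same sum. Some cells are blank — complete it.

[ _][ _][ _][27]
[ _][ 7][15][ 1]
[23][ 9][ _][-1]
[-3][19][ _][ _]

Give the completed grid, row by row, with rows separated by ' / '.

3 13 5 27 / 25 7 15 1 / 23 9 17 -1 / -3 19 11 21

Anti-diagonal is already complete: 27 + 15 + 9 + -3 = 48, so that is the magic constant.
The remaining cell in row 2 is (2,1) = 48 − 23 = 25.
The remaining cell in row 3 is (3,3) = 48 − 31 = 17.
The remaining cell in column 1 is (1,1) = 48 − 45 = 3.
Using column 2: 7 + 9 + 19 + ? → (1,2) = 48 − 35 = 13.
The remaining cell in column 4 is (4,4) = 48 − 27 = 21.
The remaining cell in row 1 is (1,3) = 48 − 43 = 5.
Row 4 needs 48; the known cells sum to 37, so (4,3) = 11.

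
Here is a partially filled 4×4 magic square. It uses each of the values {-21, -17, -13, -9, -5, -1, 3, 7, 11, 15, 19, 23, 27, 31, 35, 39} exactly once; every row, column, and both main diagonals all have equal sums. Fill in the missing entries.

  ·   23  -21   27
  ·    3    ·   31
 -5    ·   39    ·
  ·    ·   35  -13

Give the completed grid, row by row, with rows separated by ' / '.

7 23 -21 27 / 19 3 -17 31 / -5 11 39 -9 / 15 -1 35 -13

The 16 entries sum to 144, so each line sums to 144/4 = 36.
Row 1 must total 36; the given cells sum to 29, so (1,1) = 7.
Using column 3: -21 + 39 + 35 + ? → (2,3) = 36 − 53 = -17.
From column 4, 36 − (27 + 31 + (-13)) gives (3,4) = -9.
Row 2 must total 36; the given cells sum to 17, so (2,1) = 19.
Row 3: -5 + 39 + (-9) + ? = 36, so (3,2) = 11.
Using column 1: 7 + 19 + (-5) + ? → (4,1) = 36 − 21 = 15.
Column 2 must total 36; the given cells sum to 37, so (4,2) = -1.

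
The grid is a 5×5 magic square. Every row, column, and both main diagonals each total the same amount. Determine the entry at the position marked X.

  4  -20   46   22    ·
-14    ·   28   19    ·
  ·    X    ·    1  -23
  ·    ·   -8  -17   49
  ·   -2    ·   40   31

Column 4 is complete and sums to 65; that is the magic constant.
The remaining cell in row 1 is (1,5) = 65 − 52 = 13.
Column 5: 13 + (-23) + 49 + 31 + ? = 65, so (2,5) = -5.
Row 2 needs 65; the known cells sum to 28, so (2,2) = 37.
From main diagonal, 65 − (4 + 37 + (-17) + 31) gives (3,3) = 10.
Column 3 needs 65; the known cells sum to 76, so (5,3) = -11.
Using row 5: -2 + (-11) + 40 + 31 + ? → (5,1) = 65 − 58 = 7.
Anti-diagonal must total 65; the given cells sum to 49, so (4,2) = 16.
From row 4, 65 − (16 + (-8) + (-17) + 49) gives (4,1) = 25.
From column 1, 65 − (4 + (-14) + 25 + 7) gives (3,1) = 43.
Using column 2: -20 + 37 + 16 + (-2) + ? → (3,2) = 65 − 31 = 34.

34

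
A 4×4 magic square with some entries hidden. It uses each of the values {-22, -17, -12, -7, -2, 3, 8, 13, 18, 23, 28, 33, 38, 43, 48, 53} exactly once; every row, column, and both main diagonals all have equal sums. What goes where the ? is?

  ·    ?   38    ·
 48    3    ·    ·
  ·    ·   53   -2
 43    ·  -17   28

The 16 entries sum to 248, so each line sums to 248/4 = 62.
Row 4: 43 + (-17) + 28 + ? = 62, so (4,2) = 8.
Column 3 must total 62; the given cells sum to 74, so (2,3) = -12.
Using main diagonal: 3 + 53 + 28 + ? → (1,1) = 62 − 84 = -22.
Using row 2: 48 + 3 + (-12) + ? → (2,4) = 62 − 39 = 23.
Column 1 must total 62; the given cells sum to 69, so (3,1) = -7.
Using column 4: 23 + (-2) + 28 + ? → (1,4) = 62 − 49 = 13.
Using anti-diagonal: 13 + (-12) + 43 + ? → (3,2) = 62 − 44 = 18.
Row 1 needs 62; the known cells sum to 29, so (1,2) = 33.

33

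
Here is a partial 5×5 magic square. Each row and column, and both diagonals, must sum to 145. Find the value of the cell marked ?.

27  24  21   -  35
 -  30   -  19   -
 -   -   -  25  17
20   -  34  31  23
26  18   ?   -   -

40

From row 1, 145 − (27 + 24 + 21 + 35) gives (1,4) = 38.
The remaining cell in row 4 is (4,2) = 145 − 108 = 37.
Column 2 needs 145; the known cells sum to 109, so (3,2) = 36.
Column 4 must total 145; the given cells sum to 113, so (5,4) = 32.
From anti-diagonal, 145 − (35 + 19 + 37 + 26) gives (3,3) = 28.
The remaining cell in row 3 is (3,1) = 145 − 106 = 39.
Column 1 must total 145; the given cells sum to 112, so (2,1) = 33.
Using main diagonal: 27 + 30 + 28 + 31 + ? → (5,5) = 145 − 116 = 29.
Row 5 needs 145; the known cells sum to 105, so (5,3) = 40.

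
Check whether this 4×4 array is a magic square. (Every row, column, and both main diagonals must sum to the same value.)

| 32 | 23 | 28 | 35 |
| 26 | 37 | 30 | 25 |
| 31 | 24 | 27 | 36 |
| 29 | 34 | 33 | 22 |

Yes

Row 1: 32 + 23 + 28 + 35 = 118.
Row 2: 26 + 37 + 30 + 25 = 118.
Row 3: 31 + 24 + 27 + 36 = 118.
Row 4: 29 + 34 + 33 + 22 = 118.
Column 1: 32 + 26 + 31 + 29 = 118.
Column 2: 23 + 37 + 24 + 34 = 118.
Column 3: 28 + 30 + 27 + 33 = 118.
Column 4: 35 + 25 + 36 + 22 = 118.
Main diagonal: 32 + 37 + 27 + 22 = 118.
Anti-diagonal: 35 + 30 + 24 + 29 = 118.
All lines sum to 118.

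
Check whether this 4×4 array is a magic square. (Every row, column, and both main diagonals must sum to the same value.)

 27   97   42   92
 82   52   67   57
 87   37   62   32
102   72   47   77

Row 1: 27 + 97 + 42 + 92 = 258.
Row 2: 82 + 52 + 67 + 57 = 258.
Row 3: 87 + 37 + 62 + 32 = 218.
Row 4: 102 + 72 + 47 + 77 = 298.
Column 1: 27 + 82 + 87 + 102 = 298.
Column 2: 97 + 52 + 37 + 72 = 258.
Column 3: 42 + 67 + 62 + 47 = 218.
Column 4: 92 + 57 + 32 + 77 = 258.
Main diagonal: 27 + 52 + 62 + 77 = 218.
Anti-diagonal: 92 + 67 + 37 + 102 = 298.

No — anti-diagonal sums to 298 but column 2 sums to 258.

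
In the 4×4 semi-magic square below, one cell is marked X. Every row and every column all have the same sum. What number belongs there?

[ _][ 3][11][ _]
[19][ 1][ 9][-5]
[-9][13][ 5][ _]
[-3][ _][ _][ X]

21

Row 2 is complete and sums to 24; that is the magic constant.
Using row 3: -9 + 13 + 5 + ? → (3,4) = 24 − 9 = 15.
Column 1 needs 24; the known cells sum to 7, so (1,1) = 17.
Using column 2: 3 + 1 + 13 + ? → (4,2) = 24 − 17 = 7.
From column 3, 24 − (11 + 9 + 5) gives (4,3) = -1.
Row 1: 17 + 3 + 11 + ? = 24, so (1,4) = -7.
From row 4, 24 − (-3 + 7 + (-1)) gives (4,4) = 21.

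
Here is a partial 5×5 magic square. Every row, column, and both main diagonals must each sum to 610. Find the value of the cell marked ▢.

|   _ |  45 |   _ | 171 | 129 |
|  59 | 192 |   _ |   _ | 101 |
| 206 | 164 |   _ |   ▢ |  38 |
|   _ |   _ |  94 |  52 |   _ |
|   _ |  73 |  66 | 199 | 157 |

80

The remaining cell in row 5 is (5,1) = 610 − 495 = 115.
From column 2, 610 − (45 + 192 + 164 + 73) gives (4,2) = 136.
Column 5 needs 610; the known cells sum to 425, so (4,5) = 185.
The remaining cell in row 4 is (4,1) = 610 − 467 = 143.
Column 1: 59 + 206 + 143 + 115 + ? = 610, so (1,1) = 87.
The remaining cell in main diagonal is (3,3) = 610 − 488 = 122.
From anti-diagonal, 610 − (129 + 122 + 136 + 115) gives (2,4) = 108.
Row 1 needs 610; the known cells sum to 432, so (1,3) = 178.
From row 2, 610 − (59 + 192 + 108 + 101) gives (2,3) = 150.
Using row 3: 206 + 164 + 122 + 38 + ? → (3,4) = 610 − 530 = 80.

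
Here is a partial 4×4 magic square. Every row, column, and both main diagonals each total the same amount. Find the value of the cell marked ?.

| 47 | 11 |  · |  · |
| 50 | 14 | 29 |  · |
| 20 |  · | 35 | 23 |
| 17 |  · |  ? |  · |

26

Column 1 is complete and sums to 134; that is the magic constant.
Using row 2: 50 + 14 + 29 + ? → (2,4) = 134 − 93 = 41.
From row 3, 134 − (20 + 35 + 23) gives (3,2) = 56.
From column 2, 134 − (11 + 14 + 56) gives (4,2) = 53.
The remaining cell in main diagonal is (4,4) = 134 − 96 = 38.
Anti-diagonal must total 134; the given cells sum to 102, so (1,4) = 32.
Row 1 must total 134; the given cells sum to 90, so (1,3) = 44.
From row 4, 134 − (17 + 53 + 38) gives (4,3) = 26.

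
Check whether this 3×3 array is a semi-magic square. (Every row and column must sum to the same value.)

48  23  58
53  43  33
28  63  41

Row 1: 48 + 23 + 58 = 129.
Row 2: 53 + 43 + 33 = 129.
Row 3: 28 + 63 + 41 = 132.
Column 1: 48 + 53 + 28 = 129.
Column 2: 23 + 43 + 63 = 129.
Column 3: 58 + 33 + 41 = 132.

No — column 3 sums to 132 but row 2 sums to 129.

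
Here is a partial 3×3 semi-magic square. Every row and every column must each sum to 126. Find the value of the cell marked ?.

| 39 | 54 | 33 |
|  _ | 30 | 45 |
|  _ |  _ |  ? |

Row 2: 30 + 45 + ? = 126, so (2,1) = 51.
From column 1, 126 − (39 + 51) gives (3,1) = 36.
From column 2, 126 − (54 + 30) gives (3,2) = 42.
Using column 3: 33 + 45 + ? → (3,3) = 126 − 78 = 48.

48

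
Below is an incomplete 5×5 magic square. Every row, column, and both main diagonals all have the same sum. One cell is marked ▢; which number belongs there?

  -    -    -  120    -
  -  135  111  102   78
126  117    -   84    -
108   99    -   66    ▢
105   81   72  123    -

Column 4 is complete and sums to 495; that is the magic constant.
From row 2, 495 − (135 + 111 + 102 + 78) gives (2,1) = 69.
Row 5: 105 + 81 + 72 + 123 + ? = 495, so (5,5) = 114.
From column 1, 495 − (69 + 126 + 108 + 105) gives (1,1) = 87.
The remaining cell in column 2 is (1,2) = 495 − 432 = 63.
The remaining cell in main diagonal is (3,3) = 495 − 402 = 93.
Using anti-diagonal: 102 + 93 + 99 + 105 + ? → (1,5) = 495 − 399 = 96.
Row 1 must total 495; the given cells sum to 366, so (1,3) = 129.
Row 3: 126 + 117 + 93 + 84 + ? = 495, so (3,5) = 75.
Using column 3: 129 + 111 + 93 + 72 + ? → (4,3) = 495 − 405 = 90.
The remaining cell in column 5 is (4,5) = 495 − 363 = 132.

132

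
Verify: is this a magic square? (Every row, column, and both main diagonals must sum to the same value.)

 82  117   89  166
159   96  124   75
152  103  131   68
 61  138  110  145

Row 1: 82 + 117 + 89 + 166 = 454.
Row 2: 159 + 96 + 124 + 75 = 454.
Row 3: 152 + 103 + 131 + 68 = 454.
Row 4: 61 + 138 + 110 + 145 = 454.
Column 1: 82 + 159 + 152 + 61 = 454.
Column 2: 117 + 96 + 103 + 138 = 454.
Column 3: 89 + 124 + 131 + 110 = 454.
Column 4: 166 + 75 + 68 + 145 = 454.
Main diagonal: 82 + 96 + 131 + 145 = 454.
Anti-diagonal: 166 + 124 + 103 + 61 = 454.
All lines sum to 454.

Yes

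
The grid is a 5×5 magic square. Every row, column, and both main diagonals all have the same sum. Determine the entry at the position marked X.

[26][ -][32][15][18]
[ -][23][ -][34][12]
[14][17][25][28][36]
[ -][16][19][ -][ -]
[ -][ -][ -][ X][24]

Row 3 is complete and sums to 120; that is the magic constant.
Using row 1: 26 + 32 + 15 + 18 + ? → (1,2) = 120 − 91 = 29.
The remaining cell in column 2 is (5,2) = 120 − 85 = 35.
Column 5: 18 + 12 + 36 + 24 + ? = 120, so (4,5) = 30.
Main diagonal needs 120; the known cells sum to 98, so (4,4) = 22.
Using anti-diagonal: 18 + 34 + 25 + 16 + ? → (5,1) = 120 − 93 = 27.
Using row 4: 16 + 19 + 22 + 30 + ? → (4,1) = 120 − 87 = 33.
Column 1 needs 120; the known cells sum to 100, so (2,1) = 20.
The remaining cell in column 4 is (5,4) = 120 − 99 = 21.

21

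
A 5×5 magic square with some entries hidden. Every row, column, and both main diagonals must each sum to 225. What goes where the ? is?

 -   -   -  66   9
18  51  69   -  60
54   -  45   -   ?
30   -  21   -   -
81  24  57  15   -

Using row 2: 18 + 51 + 69 + 60 + ? → (2,4) = 225 − 198 = 27.
From row 5, 225 − (81 + 24 + 57 + 15) gives (5,5) = 48.
Column 1: 18 + 54 + 30 + 81 + ? = 225, so (1,1) = 42.
Column 3 needs 225; the known cells sum to 192, so (1,3) = 33.
From main diagonal, 225 − (42 + 51 + 45 + 48) gives (4,4) = 39.
Anti-diagonal must total 225; the given cells sum to 162, so (4,2) = 63.
Using row 1: 42 + 33 + 66 + 9 + ? → (1,2) = 225 − 150 = 75.
Using row 4: 30 + 63 + 21 + 39 + ? → (4,5) = 225 − 153 = 72.
Column 2: 75 + 51 + 63 + 24 + ? = 225, so (3,2) = 12.
Column 4 needs 225; the known cells sum to 147, so (3,4) = 78.
Column 5 needs 225; the known cells sum to 189, so (3,5) = 36.

36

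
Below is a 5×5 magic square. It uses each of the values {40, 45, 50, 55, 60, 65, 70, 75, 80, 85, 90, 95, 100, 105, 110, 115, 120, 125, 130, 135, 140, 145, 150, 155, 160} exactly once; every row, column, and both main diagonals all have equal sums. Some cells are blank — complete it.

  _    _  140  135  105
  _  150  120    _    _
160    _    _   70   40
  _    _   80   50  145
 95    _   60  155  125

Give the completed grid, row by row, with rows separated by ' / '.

75 45 140 135 105 / 55 150 120 90 85 / 160 130 100 70 40 / 115 110 80 50 145 / 95 65 60 155 125

The 25 entries sum to 2500, so each line sums to 2500/5 = 500.
Row 5 must total 500; the given cells sum to 435, so (5,2) = 65.
Using column 3: 140 + 120 + 80 + 60 + ? → (3,3) = 500 − 400 = 100.
Column 4 needs 500; the known cells sum to 410, so (2,4) = 90.
Column 5: 105 + 40 + 145 + 125 + ? = 500, so (2,5) = 85.
Main diagonal must total 500; the given cells sum to 425, so (1,1) = 75.
Anti-diagonal needs 500; the known cells sum to 390, so (4,2) = 110.
The remaining cell in row 1 is (1,2) = 500 − 455 = 45.
Row 2 needs 500; the known cells sum to 445, so (2,1) = 55.
Using row 3: 160 + 100 + 70 + 40 + ? → (3,2) = 500 − 370 = 130.
Row 4: 110 + 80 + 50 + 145 + ? = 500, so (4,1) = 115.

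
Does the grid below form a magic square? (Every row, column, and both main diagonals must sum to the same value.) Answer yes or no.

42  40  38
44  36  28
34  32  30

Row 1: 42 + 40 + 38 = 120.
Row 2: 44 + 36 + 28 = 108.
Row 3: 34 + 32 + 30 = 96.
Column 1: 42 + 44 + 34 = 120.
Column 2: 40 + 36 + 32 = 108.
Column 3: 38 + 28 + 30 = 96.
Main diagonal: 42 + 36 + 30 = 108.
Anti-diagonal: 38 + 36 + 34 = 108.

No — column 1 sums to 120 but anti-diagonal sums to 108.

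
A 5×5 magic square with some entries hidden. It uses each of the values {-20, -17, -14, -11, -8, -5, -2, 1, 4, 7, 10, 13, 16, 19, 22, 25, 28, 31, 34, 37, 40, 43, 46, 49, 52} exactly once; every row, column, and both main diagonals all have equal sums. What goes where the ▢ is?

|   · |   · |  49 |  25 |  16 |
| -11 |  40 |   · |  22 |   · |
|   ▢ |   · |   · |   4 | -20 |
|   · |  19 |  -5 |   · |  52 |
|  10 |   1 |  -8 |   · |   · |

46

The 25 entries sum to 400, so each line sums to 400/5 = 80.
The remaining cell in anti-diagonal is (3,3) = 80 − 67 = 13.
From column 3, 80 − (49 + 13 + (-5) + (-8)) gives (2,3) = 31.
Row 2: -11 + 40 + 31 + 22 + ? = 80, so (2,5) = -2.
Column 5 needs 80; the known cells sum to 46, so (5,5) = 34.
The remaining cell in row 5 is (5,4) = 80 − 37 = 43.
Column 4 must total 80; the given cells sum to 94, so (4,4) = -14.
Main diagonal must total 80; the given cells sum to 73, so (1,1) = 7.
Row 1 needs 80; the known cells sum to 97, so (1,2) = -17.
Row 4: 19 + (-5) + (-14) + 52 + ? = 80, so (4,1) = 28.
The remaining cell in column 1 is (3,1) = 80 − 34 = 46.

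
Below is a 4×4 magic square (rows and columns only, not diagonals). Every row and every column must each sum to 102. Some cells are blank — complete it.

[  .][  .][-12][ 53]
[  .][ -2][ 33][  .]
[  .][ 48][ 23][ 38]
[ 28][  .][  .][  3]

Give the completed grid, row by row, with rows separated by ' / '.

Using row 3: 48 + 23 + 38 + ? → (3,1) = 102 − 109 = -7.
The remaining cell in column 3 is (4,3) = 102 − 44 = 58.
Column 4 needs 102; the known cells sum to 94, so (2,4) = 8.
Row 2 must total 102; the given cells sum to 39, so (2,1) = 63.
Row 4: 28 + 58 + 3 + ? = 102, so (4,2) = 13.
Column 1 needs 102; the known cells sum to 84, so (1,1) = 18.
Column 2 needs 102; the known cells sum to 59, so (1,2) = 43.

18 43 -12 53 / 63 -2 33 8 / -7 48 23 38 / 28 13 58 3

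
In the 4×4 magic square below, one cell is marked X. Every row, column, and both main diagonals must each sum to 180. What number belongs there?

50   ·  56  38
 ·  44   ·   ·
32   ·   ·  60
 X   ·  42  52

40

Row 1 must total 180; the given cells sum to 144, so (1,2) = 36.
Column 4: 38 + 60 + 52 + ? = 180, so (2,4) = 30.
Main diagonal must total 180; the given cells sum to 146, so (3,3) = 34.
Row 3 must total 180; the given cells sum to 126, so (3,2) = 54.
From column 2, 180 − (36 + 44 + 54) gives (4,2) = 46.
The remaining cell in column 3 is (2,3) = 180 − 132 = 48.
Using anti-diagonal: 38 + 48 + 54 + ? → (4,1) = 180 − 140 = 40.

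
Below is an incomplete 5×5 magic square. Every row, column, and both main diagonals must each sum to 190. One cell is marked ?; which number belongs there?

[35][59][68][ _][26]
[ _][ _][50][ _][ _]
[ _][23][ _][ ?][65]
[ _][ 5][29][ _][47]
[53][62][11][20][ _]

56

Row 1: 35 + 59 + 68 + 26 + ? = 190, so (1,4) = 2.
Using row 5: 53 + 62 + 11 + 20 + ? → (5,5) = 190 − 146 = 44.
The remaining cell in column 2 is (2,2) = 190 − 149 = 41.
Column 3: 68 + 50 + 29 + 11 + ? = 190, so (3,3) = 32.
Column 5: 26 + 65 + 47 + 44 + ? = 190, so (2,5) = 8.
Main diagonal: 35 + 41 + 32 + 44 + ? = 190, so (4,4) = 38.
Anti-diagonal: 26 + 32 + 5 + 53 + ? = 190, so (2,4) = 74.
Row 2 must total 190; the given cells sum to 173, so (2,1) = 17.
Row 4 needs 190; the known cells sum to 119, so (4,1) = 71.
From column 1, 190 − (35 + 17 + 71 + 53) gives (3,1) = 14.
From column 4, 190 − (2 + 74 + 38 + 20) gives (3,4) = 56.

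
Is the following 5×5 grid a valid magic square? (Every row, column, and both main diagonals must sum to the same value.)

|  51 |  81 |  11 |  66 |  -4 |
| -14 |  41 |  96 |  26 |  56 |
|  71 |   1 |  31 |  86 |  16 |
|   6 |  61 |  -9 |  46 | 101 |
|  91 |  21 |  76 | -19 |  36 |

Row 1: 51 + 81 + 11 + 66 + (-4) = 205.
Row 2: -14 + 41 + 96 + 26 + 56 = 205.
Row 3: 71 + 1 + 31 + 86 + 16 = 205.
Row 4: 6 + 61 + (-9) + 46 + 101 = 205.
Row 5: 91 + 21 + 76 + (-19) + 36 = 205.
Column 1: 51 + (-14) + 71 + 6 + 91 = 205.
Column 2: 81 + 41 + 1 + 61 + 21 = 205.
Column 3: 11 + 96 + 31 + (-9) + 76 = 205.
Column 4: 66 + 26 + 86 + 46 + (-19) = 205.
Column 5: -4 + 56 + 16 + 101 + 36 = 205.
Main diagonal: 51 + 41 + 31 + 46 + 36 = 205.
Anti-diagonal: -4 + 26 + 31 + 61 + 91 = 205.
All lines sum to 205.

Yes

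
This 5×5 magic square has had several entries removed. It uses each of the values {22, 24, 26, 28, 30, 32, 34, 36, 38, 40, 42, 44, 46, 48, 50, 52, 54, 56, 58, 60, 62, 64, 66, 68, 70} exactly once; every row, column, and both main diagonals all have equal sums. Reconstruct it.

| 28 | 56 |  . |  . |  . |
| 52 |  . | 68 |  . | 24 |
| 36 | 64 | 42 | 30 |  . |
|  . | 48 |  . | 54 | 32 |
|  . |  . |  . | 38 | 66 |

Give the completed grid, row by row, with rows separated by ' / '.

The 25 entries sum to 1150, so each line sums to 1150/5 = 230.
Row 3 needs 230; the known cells sum to 172, so (3,5) = 58.
Using column 5: 24 + 58 + 32 + 66 + ? → (1,5) = 230 − 180 = 50.
Main diagonal: 28 + 42 + 54 + 66 + ? = 230, so (2,2) = 40.
Row 2: 52 + 40 + 68 + 24 + ? = 230, so (2,4) = 46.
Using column 2: 56 + 40 + 64 + 48 + ? → (5,2) = 230 − 208 = 22.
Column 4: 46 + 30 + 54 + 38 + ? = 230, so (1,4) = 62.
From anti-diagonal, 230 − (50 + 46 + 42 + 48) gives (5,1) = 44.
Row 1: 28 + 56 + 62 + 50 + ? = 230, so (1,3) = 34.
Using row 5: 44 + 22 + 38 + 66 + ? → (5,3) = 230 − 170 = 60.
Using column 1: 28 + 52 + 36 + 44 + ? → (4,1) = 230 − 160 = 70.
Column 3 must total 230; the given cells sum to 204, so (4,3) = 26.

28 56 34 62 50 / 52 40 68 46 24 / 36 64 42 30 58 / 70 48 26 54 32 / 44 22 60 38 66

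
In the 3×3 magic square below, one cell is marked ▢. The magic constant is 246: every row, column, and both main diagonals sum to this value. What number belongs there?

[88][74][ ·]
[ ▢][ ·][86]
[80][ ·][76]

78

From row 1, 246 − (88 + 74) gives (1,3) = 84.
Row 3 must total 246; the given cells sum to 156, so (3,2) = 90.
Column 1: 88 + 80 + ? = 246, so (2,1) = 78.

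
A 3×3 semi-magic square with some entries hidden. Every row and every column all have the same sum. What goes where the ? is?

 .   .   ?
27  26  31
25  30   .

Row 2 is complete and sums to 84; that is the magic constant.
From row 3, 84 − (25 + 30) gives (3,3) = 29.
Column 1 needs 84; the known cells sum to 52, so (1,1) = 32.
Column 2: 26 + 30 + ? = 84, so (1,2) = 28.
Using column 3: 31 + 29 + ? → (1,3) = 84 − 60 = 24.

24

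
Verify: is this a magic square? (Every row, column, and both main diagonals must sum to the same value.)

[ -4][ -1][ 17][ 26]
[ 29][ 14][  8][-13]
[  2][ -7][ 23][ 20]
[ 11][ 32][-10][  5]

Yes

Row 1: -4 + (-1) + 17 + 26 = 38.
Row 2: 29 + 14 + 8 + (-13) = 38.
Row 3: 2 + (-7) + 23 + 20 = 38.
Row 4: 11 + 32 + (-10) + 5 = 38.
Column 1: -4 + 29 + 2 + 11 = 38.
Column 2: -1 + 14 + (-7) + 32 = 38.
Column 3: 17 + 8 + 23 + (-10) = 38.
Column 4: 26 + (-13) + 20 + 5 = 38.
Main diagonal: -4 + 14 + 23 + 5 = 38.
Anti-diagonal: 26 + 8 + (-7) + 11 = 38.
All lines sum to 38.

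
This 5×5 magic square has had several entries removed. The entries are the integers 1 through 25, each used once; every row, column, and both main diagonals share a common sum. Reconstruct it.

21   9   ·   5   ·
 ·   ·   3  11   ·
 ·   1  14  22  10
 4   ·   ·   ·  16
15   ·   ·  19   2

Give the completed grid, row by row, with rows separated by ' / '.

21 9 17 5 13 / 7 20 3 11 24 / 18 1 14 22 10 / 4 12 25 8 16 / 15 23 6 19 2

The entries are 1 through 25, which sum to 325, so each line sums to 325/5 = 65.
Using row 3: 1 + 14 + 22 + 10 + ? → (3,1) = 65 − 47 = 18.
The remaining cell in column 1 is (2,1) = 65 − 58 = 7.
From column 4, 65 − (5 + 11 + 22 + 19) gives (4,4) = 8.
Main diagonal: 21 + 14 + 8 + 2 + ? = 65, so (2,2) = 20.
Row 2 needs 65; the known cells sum to 41, so (2,5) = 24.
Using column 5: 24 + 10 + 16 + 2 + ? → (1,5) = 65 − 52 = 13.
Anti-diagonal must total 65; the given cells sum to 53, so (4,2) = 12.
Using row 1: 21 + 9 + 5 + 13 + ? → (1,3) = 65 − 48 = 17.
The remaining cell in row 4 is (4,3) = 65 − 40 = 25.
Column 2 needs 65; the known cells sum to 42, so (5,2) = 23.
Column 3 must total 65; the given cells sum to 59, so (5,3) = 6.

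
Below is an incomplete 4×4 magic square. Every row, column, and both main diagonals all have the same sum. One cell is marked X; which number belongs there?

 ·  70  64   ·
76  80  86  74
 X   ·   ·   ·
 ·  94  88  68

84

Row 2 is complete and sums to 316; that is the magic constant.
Row 4 needs 316; the known cells sum to 250, so (4,1) = 66.
Column 2 needs 316; the known cells sum to 244, so (3,2) = 72.
From column 3, 316 − (64 + 86 + 88) gives (3,3) = 78.
The remaining cell in main diagonal is (1,1) = 316 − 226 = 90.
The remaining cell in anti-diagonal is (1,4) = 316 − 224 = 92.
The remaining cell in column 1 is (3,1) = 316 − 232 = 84.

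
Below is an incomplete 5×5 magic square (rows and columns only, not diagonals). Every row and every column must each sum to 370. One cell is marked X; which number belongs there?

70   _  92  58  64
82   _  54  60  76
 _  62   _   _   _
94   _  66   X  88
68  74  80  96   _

Row 1 must total 370; the given cells sum to 284, so (1,2) = 86.
The remaining cell in row 2 is (2,2) = 370 − 272 = 98.
From row 5, 370 − (68 + 74 + 80 + 96) gives (5,5) = 52.
Column 1: 70 + 82 + 94 + 68 + ? = 370, so (3,1) = 56.
From column 2, 370 − (86 + 98 + 62 + 74) gives (4,2) = 50.
From column 3, 370 − (92 + 54 + 66 + 80) gives (3,3) = 78.
The remaining cell in column 5 is (3,5) = 370 − 280 = 90.
Row 3 needs 370; the known cells sum to 286, so (3,4) = 84.
Row 4: 94 + 50 + 66 + 88 + ? = 370, so (4,4) = 72.

72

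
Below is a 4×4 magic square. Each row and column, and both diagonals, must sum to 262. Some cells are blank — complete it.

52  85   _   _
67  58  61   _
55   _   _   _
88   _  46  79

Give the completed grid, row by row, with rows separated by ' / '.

Using row 2: 67 + 58 + 61 + ? → (2,4) = 262 − 186 = 76.
Row 4 needs 262; the known cells sum to 213, so (4,2) = 49.
Column 2 needs 262; the known cells sum to 192, so (3,2) = 70.
Using main diagonal: 52 + 58 + 79 + ? → (3,3) = 262 − 189 = 73.
Anti-diagonal: 61 + 70 + 88 + ? = 262, so (1,4) = 43.
From row 1, 262 − (52 + 85 + 43) gives (1,3) = 82.
From row 3, 262 − (55 + 70 + 73) gives (3,4) = 64.

52 85 82 43 / 67 58 61 76 / 55 70 73 64 / 88 49 46 79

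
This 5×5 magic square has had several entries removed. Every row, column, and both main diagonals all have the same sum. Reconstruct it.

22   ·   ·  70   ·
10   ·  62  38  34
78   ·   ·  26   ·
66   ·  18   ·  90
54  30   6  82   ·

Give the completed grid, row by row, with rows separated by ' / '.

22 -2 94 70 46 / 10 86 62 38 34 / 78 74 50 26 2 / 66 42 18 14 90 / 54 30 6 82 58

Column 1 is already complete: 22 + 10 + 78 + 66 + 54 = 230, so that is the magic constant.
From row 2, 230 − (10 + 62 + 38 + 34) gives (2,2) = 86.
Row 5 needs 230; the known cells sum to 172, so (5,5) = 58.
Column 4 must total 230; the given cells sum to 216, so (4,4) = 14.
Using main diagonal: 22 + 86 + 14 + 58 + ? → (3,3) = 230 − 180 = 50.
The remaining cell in row 4 is (4,2) = 230 − 188 = 42.
Column 3 must total 230; the given cells sum to 136, so (1,3) = 94.
Anti-diagonal: 38 + 50 + 42 + 54 + ? = 230, so (1,5) = 46.
Row 1 must total 230; the given cells sum to 232, so (1,2) = -2.
The remaining cell in column 2 is (3,2) = 230 − 156 = 74.
Column 5 needs 230; the known cells sum to 228, so (3,5) = 2.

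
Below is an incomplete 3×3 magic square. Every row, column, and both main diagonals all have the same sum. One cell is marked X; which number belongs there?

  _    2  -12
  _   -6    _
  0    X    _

Anti-diagonal is complete and sums to -18; that is the magic constant.
The remaining cell in row 1 is (1,1) = -18 − (-10) = -8.
From column 1, -18 − (-8 + 0) gives (2,1) = -10.
Column 2 needs -18; the known cells sum to -4, so (3,2) = -14.

-14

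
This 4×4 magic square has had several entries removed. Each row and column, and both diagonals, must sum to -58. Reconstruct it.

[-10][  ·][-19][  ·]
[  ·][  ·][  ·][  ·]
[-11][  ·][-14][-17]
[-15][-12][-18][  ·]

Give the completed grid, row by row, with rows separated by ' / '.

From row 3, -58 − (-11 + (-14) + (-17)) gives (3,2) = -16.
From row 4, -58 − (-15 + (-12) + (-18)) gives (4,4) = -13.
Using column 1: -10 + (-11) + (-15) + ? → (2,1) = -58 − (-36) = -22.
Column 3 must total -58; the given cells sum to -51, so (2,3) = -7.
Main diagonal must total -58; the given cells sum to -37, so (2,2) = -21.
The remaining cell in anti-diagonal is (1,4) = -58 − (-38) = -20.
Row 1: -10 + (-19) + (-20) + ? = -58, so (1,2) = -9.
Row 2: -22 + (-21) + (-7) + ? = -58, so (2,4) = -8.

-10 -9 -19 -20 / -22 -21 -7 -8 / -11 -16 -14 -17 / -15 -12 -18 -13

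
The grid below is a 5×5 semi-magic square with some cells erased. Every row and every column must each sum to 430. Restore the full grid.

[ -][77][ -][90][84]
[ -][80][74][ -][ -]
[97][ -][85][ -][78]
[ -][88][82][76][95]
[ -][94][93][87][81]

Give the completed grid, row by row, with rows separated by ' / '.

83 77 96 90 84 / 86 80 74 98 92 / 97 91 85 79 78 / 89 88 82 76 95 / 75 94 93 87 81

Row 4: 88 + 82 + 76 + 95 + ? = 430, so (4,1) = 89.
Row 5 must total 430; the given cells sum to 355, so (5,1) = 75.
From column 2, 430 − (77 + 80 + 88 + 94) gives (3,2) = 91.
Column 3: 74 + 85 + 82 + 93 + ? = 430, so (1,3) = 96.
Column 5 needs 430; the known cells sum to 338, so (2,5) = 92.
From row 1, 430 − (77 + 96 + 90 + 84) gives (1,1) = 83.
Row 3 needs 430; the known cells sum to 351, so (3,4) = 79.
The remaining cell in column 1 is (2,1) = 430 − 344 = 86.
Column 4 must total 430; the given cells sum to 332, so (2,4) = 98.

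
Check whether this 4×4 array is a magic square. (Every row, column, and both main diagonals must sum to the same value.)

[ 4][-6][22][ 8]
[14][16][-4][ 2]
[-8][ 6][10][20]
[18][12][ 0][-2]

Row 1: 4 + (-6) + 22 + 8 = 28.
Row 2: 14 + 16 + (-4) + 2 = 28.
Row 3: -8 + 6 + 10 + 20 = 28.
Row 4: 18 + 12 + 0 + (-2) = 28.
Column 1: 4 + 14 + (-8) + 18 = 28.
Column 2: -6 + 16 + 6 + 12 = 28.
Column 3: 22 + (-4) + 10 + 0 = 28.
Column 4: 8 + 2 + 20 + (-2) = 28.
Main diagonal: 4 + 16 + 10 + (-2) = 28.
Anti-diagonal: 8 + (-4) + 6 + 18 = 28.
All lines sum to 28.

Yes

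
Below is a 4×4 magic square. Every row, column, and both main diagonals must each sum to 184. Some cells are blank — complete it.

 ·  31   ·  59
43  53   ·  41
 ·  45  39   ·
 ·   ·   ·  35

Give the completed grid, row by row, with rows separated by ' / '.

Row 2 must total 184; the given cells sum to 137, so (2,3) = 47.
Column 2: 31 + 53 + 45 + ? = 184, so (4,2) = 55.
Column 4: 59 + 41 + 35 + ? = 184, so (3,4) = 49.
Main diagonal needs 184; the known cells sum to 127, so (1,1) = 57.
Using anti-diagonal: 59 + 47 + 45 + ? → (4,1) = 184 − 151 = 33.
The remaining cell in row 1 is (1,3) = 184 − 147 = 37.
From row 3, 184 − (45 + 39 + 49) gives (3,1) = 51.
Row 4 needs 184; the known cells sum to 123, so (4,3) = 61.

57 31 37 59 / 43 53 47 41 / 51 45 39 49 / 33 55 61 35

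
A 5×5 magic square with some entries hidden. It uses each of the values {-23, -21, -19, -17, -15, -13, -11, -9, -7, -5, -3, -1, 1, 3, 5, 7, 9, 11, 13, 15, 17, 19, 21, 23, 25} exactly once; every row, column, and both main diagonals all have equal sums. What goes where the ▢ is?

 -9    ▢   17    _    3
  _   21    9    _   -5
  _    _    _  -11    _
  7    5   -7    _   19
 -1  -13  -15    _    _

-21

The 25 entries sum to 25, so each line sums to 25/5 = 5.
From row 4, 5 − (7 + 5 + (-7) + 19) gives (4,4) = -19.
Using column 3: 17 + 9 + (-7) + (-15) + ? → (3,3) = 5 − 4 = 1.
From main diagonal, 5 − (-9 + 21 + 1 + (-19)) gives (5,5) = 11.
Anti-diagonal needs 5; the known cells sum to 8, so (2,4) = -3.
The remaining cell in row 2 is (2,1) = 5 − 22 = -17.
The remaining cell in row 5 is (5,4) = 5 − (-18) = 23.
Column 1: -9 + (-17) + 7 + (-1) + ? = 5, so (3,1) = 25.
Column 4: -3 + (-11) + (-19) + 23 + ? = 5, so (1,4) = 15.
Using column 5: 3 + (-5) + 19 + 11 + ? → (3,5) = 5 − 28 = -23.
The remaining cell in row 1 is (1,2) = 5 − 26 = -21.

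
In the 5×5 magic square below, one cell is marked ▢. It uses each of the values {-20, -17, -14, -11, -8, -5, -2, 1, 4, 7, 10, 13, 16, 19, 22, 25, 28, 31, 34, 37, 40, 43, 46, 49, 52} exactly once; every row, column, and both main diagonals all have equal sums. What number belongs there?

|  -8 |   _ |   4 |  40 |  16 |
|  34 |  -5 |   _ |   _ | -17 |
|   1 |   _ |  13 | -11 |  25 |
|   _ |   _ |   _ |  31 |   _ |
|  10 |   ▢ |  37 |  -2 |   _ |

-14

The 25 entries sum to 400, so each line sums to 400/5 = 80.
Row 1: -8 + 4 + 40 + 16 + ? = 80, so (1,2) = 28.
Using row 3: 1 + 13 + (-11) + 25 + ? → (3,2) = 80 − 28 = 52.
Using column 1: -8 + 34 + 1 + 10 + ? → (4,1) = 80 − 37 = 43.
Column 4 must total 80; the given cells sum to 58, so (2,4) = 22.
Using main diagonal: -8 + (-5) + 13 + 31 + ? → (5,5) = 80 − 31 = 49.
Anti-diagonal must total 80; the given cells sum to 61, so (4,2) = 19.
Row 2 needs 80; the known cells sum to 34, so (2,3) = 46.
Row 5: 10 + 37 + (-2) + 49 + ? = 80, so (5,2) = -14.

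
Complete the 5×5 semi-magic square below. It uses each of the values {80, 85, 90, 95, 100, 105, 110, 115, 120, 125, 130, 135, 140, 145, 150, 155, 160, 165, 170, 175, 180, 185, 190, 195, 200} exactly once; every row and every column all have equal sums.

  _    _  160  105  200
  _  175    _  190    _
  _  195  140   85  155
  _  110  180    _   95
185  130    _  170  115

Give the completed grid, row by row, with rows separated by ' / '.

The 25 entries sum to 3500, so each line sums to 3500/5 = 700.
The remaining cell in row 3 is (3,1) = 700 − 575 = 125.
The remaining cell in row 5 is (5,3) = 700 − 600 = 100.
Column 2 must total 700; the given cells sum to 610, so (1,2) = 90.
Using column 3: 160 + 140 + 180 + 100 + ? → (2,3) = 700 − 580 = 120.
From column 4, 700 − (105 + 190 + 85 + 170) gives (4,4) = 150.
From column 5, 700 − (200 + 155 + 95 + 115) gives (2,5) = 135.
Row 1 must total 700; the given cells sum to 555, so (1,1) = 145.
Using row 2: 175 + 120 + 190 + 135 + ? → (2,1) = 700 − 620 = 80.
Using row 4: 110 + 180 + 150 + 95 + ? → (4,1) = 700 − 535 = 165.

145 90 160 105 200 / 80 175 120 190 135 / 125 195 140 85 155 / 165 110 180 150 95 / 185 130 100 170 115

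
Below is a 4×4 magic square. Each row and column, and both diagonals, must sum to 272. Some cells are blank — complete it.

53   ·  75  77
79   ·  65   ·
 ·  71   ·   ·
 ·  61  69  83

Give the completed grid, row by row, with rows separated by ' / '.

Using row 1: 53 + 75 + 77 + ? → (1,2) = 272 − 205 = 67.
Row 4: 61 + 69 + 83 + ? = 272, so (4,1) = 59.
Column 1 must total 272; the given cells sum to 191, so (3,1) = 81.
The remaining cell in column 2 is (2,2) = 272 − 199 = 73.
From column 3, 272 − (75 + 65 + 69) gives (3,3) = 63.
Row 2: 79 + 73 + 65 + ? = 272, so (2,4) = 55.
Row 3 must total 272; the given cells sum to 215, so (3,4) = 57.

53 67 75 77 / 79 73 65 55 / 81 71 63 57 / 59 61 69 83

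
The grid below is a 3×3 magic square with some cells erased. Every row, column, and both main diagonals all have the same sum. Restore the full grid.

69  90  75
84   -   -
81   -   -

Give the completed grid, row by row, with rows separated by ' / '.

69 90 75 / 84 78 72 / 81 66 87

Column 1 is already complete: 69 + 84 + 81 = 234, so that is the magic constant.
Using anti-diagonal: 75 + 81 + ? → (2,2) = 234 − 156 = 78.
Row 2 needs 234; the known cells sum to 162, so (2,3) = 72.
Column 2 needs 234; the known cells sum to 168, so (3,2) = 66.
Column 3: 75 + 72 + ? = 234, so (3,3) = 87.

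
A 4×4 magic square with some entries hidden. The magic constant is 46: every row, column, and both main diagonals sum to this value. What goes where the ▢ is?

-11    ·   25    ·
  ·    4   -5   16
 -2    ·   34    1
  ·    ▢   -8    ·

Row 2 must total 46; the given cells sum to 15, so (2,1) = 31.
The remaining cell in row 3 is (3,2) = 46 − 33 = 13.
Column 1 must total 46; the given cells sum to 18, so (4,1) = 28.
Main diagonal must total 46; the given cells sum to 27, so (4,4) = 19.
From anti-diagonal, 46 − (-5 + 13 + 28) gives (1,4) = 10.
Using row 1: -11 + 25 + 10 + ? → (1,2) = 46 − 24 = 22.
Using row 4: 28 + (-8) + 19 + ? → (4,2) = 46 − 39 = 7.

7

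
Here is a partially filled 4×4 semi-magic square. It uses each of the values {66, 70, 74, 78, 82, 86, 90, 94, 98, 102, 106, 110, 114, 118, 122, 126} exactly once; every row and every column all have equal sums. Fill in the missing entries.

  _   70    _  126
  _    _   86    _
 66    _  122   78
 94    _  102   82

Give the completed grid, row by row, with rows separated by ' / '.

The 16 entries sum to 1536, so each line sums to 1536/4 = 384.
From row 3, 384 − (66 + 122 + 78) gives (3,2) = 118.
From row 4, 384 − (94 + 102 + 82) gives (4,2) = 106.
From column 2, 384 − (70 + 118 + 106) gives (2,2) = 90.
Using column 3: 86 + 122 + 102 + ? → (1,3) = 384 − 310 = 74.
Using column 4: 126 + 78 + 82 + ? → (2,4) = 384 − 286 = 98.
Row 1 needs 384; the known cells sum to 270, so (1,1) = 114.
The remaining cell in row 2 is (2,1) = 384 − 274 = 110.

114 70 74 126 / 110 90 86 98 / 66 118 122 78 / 94 106 102 82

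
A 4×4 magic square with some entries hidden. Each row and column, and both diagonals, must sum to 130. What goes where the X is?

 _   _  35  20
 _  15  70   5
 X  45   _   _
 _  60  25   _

30

The remaining cell in row 2 is (2,1) = 130 − 90 = 40.
From column 2, 130 − (15 + 45 + 60) gives (1,2) = 10.
From column 3, 130 − (35 + 70 + 25) gives (3,3) = 0.
The remaining cell in anti-diagonal is (4,1) = 130 − 135 = -5.
The remaining cell in row 1 is (1,1) = 130 − 65 = 65.
Row 4 must total 130; the given cells sum to 80, so (4,4) = 50.
The remaining cell in column 1 is (3,1) = 130 − 100 = 30.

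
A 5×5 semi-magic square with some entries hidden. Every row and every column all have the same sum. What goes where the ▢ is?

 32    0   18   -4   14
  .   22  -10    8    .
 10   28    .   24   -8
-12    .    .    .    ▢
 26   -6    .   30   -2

20

Row 1 is complete and sums to 60; that is the magic constant.
From row 3, 60 − (10 + 28 + 24 + (-8)) gives (3,3) = 6.
From row 5, 60 − (26 + (-6) + 30 + (-2)) gives (5,3) = 12.
Column 1 must total 60; the given cells sum to 56, so (2,1) = 4.
Column 2: 0 + 22 + 28 + (-6) + ? = 60, so (4,2) = 16.
Column 3 must total 60; the given cells sum to 26, so (4,3) = 34.
From column 4, 60 − (-4 + 8 + 24 + 30) gives (4,4) = 2.
From row 2, 60 − (4 + 22 + (-10) + 8) gives (2,5) = 36.
Row 4: -12 + 16 + 34 + 2 + ? = 60, so (4,5) = 20.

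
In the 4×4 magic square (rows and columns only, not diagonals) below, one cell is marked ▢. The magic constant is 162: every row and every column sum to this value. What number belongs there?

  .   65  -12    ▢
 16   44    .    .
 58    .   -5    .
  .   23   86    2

From row 4, 162 − (23 + 86 + 2) gives (4,1) = 51.
Column 1 must total 162; the given cells sum to 125, so (1,1) = 37.
Column 2 needs 162; the known cells sum to 132, so (3,2) = 30.
From column 3, 162 − (-12 + (-5) + 86) gives (2,3) = 93.
From row 1, 162 − (37 + 65 + (-12)) gives (1,4) = 72.

72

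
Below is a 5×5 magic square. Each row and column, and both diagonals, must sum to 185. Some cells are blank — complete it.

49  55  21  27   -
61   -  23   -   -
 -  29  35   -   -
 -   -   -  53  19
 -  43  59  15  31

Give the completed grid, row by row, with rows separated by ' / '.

49 55 21 27 33 / 61 17 23 39 45 / 13 29 35 51 57 / 25 41 47 53 19 / 37 43 59 15 31

The remaining cell in row 1 is (1,5) = 185 − 152 = 33.
Row 5 needs 185; the known cells sum to 148, so (5,1) = 37.
Column 3: 21 + 23 + 35 + 59 + ? = 185, so (4,3) = 47.
Main diagonal must total 185; the given cells sum to 168, so (2,2) = 17.
Column 2 needs 185; the known cells sum to 144, so (4,2) = 41.
The remaining cell in anti-diagonal is (2,4) = 185 − 146 = 39.
Row 2 must total 185; the given cells sum to 140, so (2,5) = 45.
The remaining cell in row 4 is (4,1) = 185 − 160 = 25.
The remaining cell in column 1 is (3,1) = 185 − 172 = 13.
Column 4 must total 185; the given cells sum to 134, so (3,4) = 51.
The remaining cell in column 5 is (3,5) = 185 − 128 = 57.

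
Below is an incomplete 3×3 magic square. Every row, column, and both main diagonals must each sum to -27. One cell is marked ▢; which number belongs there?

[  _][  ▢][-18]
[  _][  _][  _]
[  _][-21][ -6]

Row 3: -21 + (-6) + ? = -27, so (3,1) = 0.
Column 3 needs -27; the known cells sum to -24, so (2,3) = -3.
The remaining cell in anti-diagonal is (2,2) = -27 − (-18) = -9.
Using row 2: -9 + (-3) + ? → (2,1) = -27 − (-12) = -15.
Using column 1: -15 + 0 + ? → (1,1) = -27 − (-15) = -12.
Column 2: -9 + (-21) + ? = -27, so (1,2) = 3.

3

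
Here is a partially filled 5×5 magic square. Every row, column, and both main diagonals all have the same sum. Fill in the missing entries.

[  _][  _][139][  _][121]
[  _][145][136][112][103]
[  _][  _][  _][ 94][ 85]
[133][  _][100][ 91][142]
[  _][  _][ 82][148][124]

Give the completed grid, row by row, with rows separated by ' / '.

Column 5 is already complete: 121 + 103 + 85 + 142 + 124 = 575, so that is the magic constant.
Row 2: 145 + 136 + 112 + 103 + ? = 575, so (2,1) = 79.
The remaining cell in row 4 is (4,2) = 575 − 466 = 109.
Column 3: 139 + 136 + 100 + 82 + ? = 575, so (3,3) = 118.
Using column 4: 112 + 94 + 91 + 148 + ? → (1,4) = 575 − 445 = 130.
Main diagonal needs 575; the known cells sum to 478, so (1,1) = 97.
Using anti-diagonal: 121 + 112 + 118 + 109 + ? → (5,1) = 575 − 460 = 115.
Row 1 needs 575; the known cells sum to 487, so (1,2) = 88.
Row 5 must total 575; the given cells sum to 469, so (5,2) = 106.
Using column 1: 97 + 79 + 133 + 115 + ? → (3,1) = 575 − 424 = 151.
Using column 2: 88 + 145 + 109 + 106 + ? → (3,2) = 575 − 448 = 127.

97 88 139 130 121 / 79 145 136 112 103 / 151 127 118 94 85 / 133 109 100 91 142 / 115 106 82 148 124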